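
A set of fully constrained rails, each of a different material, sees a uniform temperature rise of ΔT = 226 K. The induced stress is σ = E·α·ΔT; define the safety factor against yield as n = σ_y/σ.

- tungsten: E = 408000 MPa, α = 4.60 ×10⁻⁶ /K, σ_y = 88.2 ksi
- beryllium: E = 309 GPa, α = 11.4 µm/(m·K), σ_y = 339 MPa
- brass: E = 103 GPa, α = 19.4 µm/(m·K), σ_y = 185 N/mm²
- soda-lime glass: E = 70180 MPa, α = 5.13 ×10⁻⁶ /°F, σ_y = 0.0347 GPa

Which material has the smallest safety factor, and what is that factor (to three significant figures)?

soda-lime glass, n = 0.237

In consistent units (E in GPa, α in ×10⁻⁶/K, σ_y in MPa):
  tungsten: E = 408.0, α = 4.60, σ_y = 608.1 → σ = 424 MPa, n = 1.43
  beryllium: E = 309.0, α = 11.4, σ_y = 339.0 → σ = 796 MPa, n = 0.426
  brass: E = 103.0, α = 19.4, σ_y = 185.0 → σ = 452 MPa, n = 0.410
  soda-lime glass: E = 70.18, α = 9.23, σ_y = 34.70 → σ = 146 MPa, n = 0.237
Soda-lime glass has the lowest safety factor, n = 0.237.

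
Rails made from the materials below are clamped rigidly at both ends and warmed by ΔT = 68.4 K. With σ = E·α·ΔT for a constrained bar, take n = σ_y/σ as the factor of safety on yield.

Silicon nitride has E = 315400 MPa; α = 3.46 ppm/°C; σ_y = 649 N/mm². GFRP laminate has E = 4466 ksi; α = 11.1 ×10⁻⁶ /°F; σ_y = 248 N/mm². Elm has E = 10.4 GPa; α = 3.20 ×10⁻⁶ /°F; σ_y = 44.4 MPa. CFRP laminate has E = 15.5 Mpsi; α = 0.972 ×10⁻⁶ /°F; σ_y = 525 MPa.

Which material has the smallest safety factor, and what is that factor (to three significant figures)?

In consistent units (E in GPa, α in ×10⁻⁶/K, σ_y in MPa):
  silicon nitride: E = 315.4, α = 3.46, σ_y = 649.0 → σ = 74.6 MPa, n = 8.69
  GFRP laminate: E = 30.79, α = 20.0, σ_y = 248.0 → σ = 42.1 MPa, n = 5.89
  elm: E = 10.40, α = 5.76, σ_y = 44.40 → σ = 4.10 MPa, n = 10.8
  CFRP laminate: E = 106.9, α = 1.75, σ_y = 525.0 → σ = 12.8 MPa, n = 41.1
GFRP laminate has the lowest safety factor, n = 5.89.

GFRP laminate, n = 5.89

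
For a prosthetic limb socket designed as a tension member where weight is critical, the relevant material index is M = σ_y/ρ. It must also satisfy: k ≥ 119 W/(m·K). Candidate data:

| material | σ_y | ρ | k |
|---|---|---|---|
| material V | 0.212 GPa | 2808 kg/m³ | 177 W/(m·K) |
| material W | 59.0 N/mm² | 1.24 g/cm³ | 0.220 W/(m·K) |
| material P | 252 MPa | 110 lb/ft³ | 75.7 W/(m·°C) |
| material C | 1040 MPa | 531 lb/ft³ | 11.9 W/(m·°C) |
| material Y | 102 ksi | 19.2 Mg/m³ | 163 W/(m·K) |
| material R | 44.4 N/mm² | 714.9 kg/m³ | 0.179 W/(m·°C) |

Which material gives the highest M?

Screen on constraints: k ≥ 119 W/(m·K). Survivors: material V, material Y.
After converting to SI:
  material V: σ_y = 212.0 MPa, ρ = 2808 kg/m³
  material Y: σ_y = 703.3 MPa, ρ = 19200 kg/m³
  material V: M = 75.5 kN·m/kg
  material Y: M = 36.6 kN·m/kg
The maximum is for material V.

material V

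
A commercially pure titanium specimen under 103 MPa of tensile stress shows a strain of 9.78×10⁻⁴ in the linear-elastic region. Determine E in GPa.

E = σ/ε = 103 MPa / 9.78×10⁻⁴ = 105300 MPa = 105 GPa.

105 GPa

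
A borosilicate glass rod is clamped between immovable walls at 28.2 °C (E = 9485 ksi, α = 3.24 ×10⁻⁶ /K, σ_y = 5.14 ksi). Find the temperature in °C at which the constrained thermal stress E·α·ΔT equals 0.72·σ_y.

E = 9485 ksi = 65.40 GPa.
σ_y = 5.14 ksi = 35.44 MPa.
E·α·ΔT = 25.52 MPa ⇒ ΔT = 25.52 / (65.40×10³ × 3.24×10⁻⁶) = 120.4 K.
T = 28.2 + 120.4 = 148.6 °C.

149 °C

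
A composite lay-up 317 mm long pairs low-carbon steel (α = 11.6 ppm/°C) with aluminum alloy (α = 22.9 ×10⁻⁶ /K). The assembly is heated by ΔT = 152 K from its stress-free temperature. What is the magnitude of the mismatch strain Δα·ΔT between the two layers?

1.72×10⁻³

Δα = |11.6 − 22.9|×10⁻⁶/K = 11.3×10⁻⁶/K.
Mismatch strain = Δα·ΔT = 11.3×10⁻⁶ × 152.0 = 1.72×10⁻³.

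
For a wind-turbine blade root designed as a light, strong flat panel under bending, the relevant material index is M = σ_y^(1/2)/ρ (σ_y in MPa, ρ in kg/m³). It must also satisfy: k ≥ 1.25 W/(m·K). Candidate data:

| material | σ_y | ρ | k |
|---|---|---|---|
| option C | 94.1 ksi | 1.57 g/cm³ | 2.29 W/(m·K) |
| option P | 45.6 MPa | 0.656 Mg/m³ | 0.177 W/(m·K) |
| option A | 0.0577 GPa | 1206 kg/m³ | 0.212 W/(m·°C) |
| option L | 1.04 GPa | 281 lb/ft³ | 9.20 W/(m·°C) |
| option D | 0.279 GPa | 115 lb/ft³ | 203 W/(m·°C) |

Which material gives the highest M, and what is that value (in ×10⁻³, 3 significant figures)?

option C, M = 16.2×10⁻³

Screen on constraints: k ≥ 1.25 W/(m·K). Survivors: option C, option L, option D.
Convert each candidate to consistent units, then evaluate M:
  option C: σ_y = 648.8 MPa, ρ = 1570 kg/m³
  option L: σ_y = 1040 MPa, ρ = 4501 kg/m³
  option D: σ_y = 279.0 MPa, ρ = 1842 kg/m³
  option C: M = 16.2×10⁻³
  option D: M = 9.07×10⁻³
  option L: M = 7.16×10⁻³
Option C has the largest M.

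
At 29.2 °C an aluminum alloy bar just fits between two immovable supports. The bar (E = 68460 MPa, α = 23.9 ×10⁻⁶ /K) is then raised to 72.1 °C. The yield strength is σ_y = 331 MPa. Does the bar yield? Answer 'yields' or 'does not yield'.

does not yield

E = 68460 MPa = 68.46 GPa.
ΔT = 42.90 K. Constrained thermal stress σ = E·α·ΔT = 68.46×10³ MPa × 23.9×10⁻⁶ × 42.90 = 70.2 MPa (compressive).
Compare to σ_y = 331 MPa: σ < σ_y, so it does not yield.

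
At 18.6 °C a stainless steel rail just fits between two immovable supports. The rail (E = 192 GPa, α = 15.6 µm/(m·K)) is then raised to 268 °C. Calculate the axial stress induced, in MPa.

747 MPa

ΔT = 249.4 K. Constrained thermal stress σ = E·α·ΔT = 192.0×10³ MPa × 15.6×10⁻⁶ × 249.4 = 747 MPa (compressive).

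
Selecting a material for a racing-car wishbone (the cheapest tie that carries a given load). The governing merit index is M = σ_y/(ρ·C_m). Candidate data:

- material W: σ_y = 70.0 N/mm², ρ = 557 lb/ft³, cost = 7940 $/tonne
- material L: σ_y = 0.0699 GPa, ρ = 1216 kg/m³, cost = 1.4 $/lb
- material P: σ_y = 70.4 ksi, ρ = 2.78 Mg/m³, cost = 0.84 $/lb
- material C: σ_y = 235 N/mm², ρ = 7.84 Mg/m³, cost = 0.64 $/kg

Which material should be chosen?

Putting every candidate on a common basis:
  material W: σ_y = 70.00 MPa, ρ = 8922 kg/m³, cost = 7.940 $/kg
  material L: σ_y = 69.90 MPa, ρ = 1216 kg/m³, cost = 3.086 $/kg
  material P: σ_y = 485.4 MPa, ρ = 2780 kg/m³, cost = 1.852 $/kg
  material C: σ_y = 235.0 MPa, ρ = 7840 kg/m³, cost = 0.6400 $/kg
  material P: M = 94.3 kN·m per $
  material C: M = 46.8 kN·m per $
  material L: M = 18.6 kN·m per $
  material W: M = 0.988 kN·m per $
The maximum is for material P.

material P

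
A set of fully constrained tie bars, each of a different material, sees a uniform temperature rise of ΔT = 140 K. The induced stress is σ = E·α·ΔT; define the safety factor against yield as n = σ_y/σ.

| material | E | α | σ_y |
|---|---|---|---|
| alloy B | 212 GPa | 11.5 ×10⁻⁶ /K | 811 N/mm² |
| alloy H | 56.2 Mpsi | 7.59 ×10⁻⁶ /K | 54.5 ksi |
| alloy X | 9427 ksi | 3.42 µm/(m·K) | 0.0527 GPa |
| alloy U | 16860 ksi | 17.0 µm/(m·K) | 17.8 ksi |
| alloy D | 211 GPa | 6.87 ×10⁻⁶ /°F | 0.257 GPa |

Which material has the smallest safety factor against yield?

Converting E to GPa, α to ×10⁻⁶/K, σ_y to MPa, then σ and n for each:
  alloy B: E = 212.0, α = 11.5, σ_y = 811.0 → σ = 341 MPa, n = 2.38
  alloy H: E = 387.5, α = 7.59, σ_y = 375.8 → σ = 412 MPa, n = 0.913
  alloy X: E = 65.00, α = 3.42, σ_y = 52.70 → σ = 31.1 MPa, n = 1.69
  alloy U: E = 116.2, α = 17.0, σ_y = 122.7 → σ = 277 MPa, n = 0.444
  alloy D: E = 211.0, α = 12.4, σ_y = 257.0 → σ = 365 MPa, n = 0.704
The minimum is alloy U at n = 0.444.

alloy U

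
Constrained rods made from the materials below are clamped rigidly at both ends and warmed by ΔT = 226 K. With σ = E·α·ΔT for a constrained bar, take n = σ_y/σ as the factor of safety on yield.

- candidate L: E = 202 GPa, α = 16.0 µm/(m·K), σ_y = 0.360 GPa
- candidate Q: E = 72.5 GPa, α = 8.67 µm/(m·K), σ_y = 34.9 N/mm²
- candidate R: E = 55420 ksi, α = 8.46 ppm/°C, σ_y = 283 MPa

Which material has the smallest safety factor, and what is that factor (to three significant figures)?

candidate Q, n = 0.246

In consistent units (E in GPa, α in ×10⁻⁶/K, σ_y in MPa):
  candidate L: E = 202.0, α = 16.0, σ_y = 360.0 → σ = 730 MPa, n = 0.493
  candidate Q: E = 72.50, α = 8.67, σ_y = 34.90 → σ = 142 MPa, n = 0.246
  candidate R: E = 382.1, α = 8.46, σ_y = 283.0 → σ = 731 MPa, n = 0.387
Candidate Q has the lowest safety factor, n = 0.246.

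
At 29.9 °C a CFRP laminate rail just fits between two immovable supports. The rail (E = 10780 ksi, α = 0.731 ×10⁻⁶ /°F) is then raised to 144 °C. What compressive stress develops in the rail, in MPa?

11.2 MPa

E = 10780 ksi = 74.33 GPa.
α = 0.731×10⁻⁶/°F × 9/5 = 1.32×10⁻⁶/K.
ΔT = 114.1 K. Constrained thermal stress σ = E·α·ΔT = 74.33×10³ MPa × 1.32×10⁻⁶ × 114.1 = 11.2 MPa (compressive).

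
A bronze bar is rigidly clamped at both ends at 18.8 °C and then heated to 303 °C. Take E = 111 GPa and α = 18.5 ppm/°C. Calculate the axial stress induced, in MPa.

ΔT = 284.2 K. Constrained thermal stress σ = E·α·ΔT = 111.0×10³ MPa × 18.5×10⁻⁶ × 284.2 = 584 MPa (compressive).

584 MPa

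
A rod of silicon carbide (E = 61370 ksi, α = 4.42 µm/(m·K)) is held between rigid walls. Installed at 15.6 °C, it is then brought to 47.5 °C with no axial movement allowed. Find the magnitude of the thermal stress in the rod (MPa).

E = 61370 ksi = 423.1 GPa.
ΔT = 31.90 K. Constrained thermal stress σ = E·α·ΔT = 423.1×10³ MPa × 4.42×10⁻⁶ × 31.90 = 59.7 MPa (compressive).

59.7 MPa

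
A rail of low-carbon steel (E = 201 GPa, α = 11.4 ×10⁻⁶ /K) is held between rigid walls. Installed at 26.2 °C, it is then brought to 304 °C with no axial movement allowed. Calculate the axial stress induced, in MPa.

ΔT = 277.8 K. Constrained thermal stress σ = E·α·ΔT = 201.0×10³ MPa × 11.4×10⁻⁶ × 277.8 = 637 MPa (compressive).

637 MPa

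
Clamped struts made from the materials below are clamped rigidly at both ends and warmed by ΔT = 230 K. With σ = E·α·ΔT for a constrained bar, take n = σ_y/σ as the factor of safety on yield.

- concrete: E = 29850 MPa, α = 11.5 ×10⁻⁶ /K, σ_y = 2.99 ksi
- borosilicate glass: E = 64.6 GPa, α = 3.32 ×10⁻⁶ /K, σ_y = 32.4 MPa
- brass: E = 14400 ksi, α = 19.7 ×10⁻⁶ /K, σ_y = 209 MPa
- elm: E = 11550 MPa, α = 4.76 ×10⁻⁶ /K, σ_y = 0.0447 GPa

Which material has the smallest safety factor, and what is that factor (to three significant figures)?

In consistent units (E in GPa, α in ×10⁻⁶/K, σ_y in MPa):
  concrete: E = 29.85, α = 11.5, σ_y = 20.62 → σ = 79.0 MPa, n = 0.261
  borosilicate glass: E = 64.60, α = 3.32, σ_y = 32.40 → σ = 49.3 MPa, n = 0.657
  brass: E = 99.28, α = 19.7, σ_y = 209.0 → σ = 450 MPa, n = 0.465
  elm: E = 11.55, α = 4.76, σ_y = 44.70 → σ = 12.6 MPa, n = 3.54
The minimum is concrete at n = 0.261.

concrete, n = 0.261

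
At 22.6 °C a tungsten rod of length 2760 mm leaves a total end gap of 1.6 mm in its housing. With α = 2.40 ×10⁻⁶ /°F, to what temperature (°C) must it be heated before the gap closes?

α = 2.40×10⁻⁶/°F × 9/5 = 4.32×10⁻⁶/K.
α·L₀·ΔT = 1.6 mm ⇒ ΔT = 1.6 / (4.32×10⁻⁶ × 2760.0) = 134.2 K.
T = 22.6 + 134.2 = 156.8 °C.

157 °C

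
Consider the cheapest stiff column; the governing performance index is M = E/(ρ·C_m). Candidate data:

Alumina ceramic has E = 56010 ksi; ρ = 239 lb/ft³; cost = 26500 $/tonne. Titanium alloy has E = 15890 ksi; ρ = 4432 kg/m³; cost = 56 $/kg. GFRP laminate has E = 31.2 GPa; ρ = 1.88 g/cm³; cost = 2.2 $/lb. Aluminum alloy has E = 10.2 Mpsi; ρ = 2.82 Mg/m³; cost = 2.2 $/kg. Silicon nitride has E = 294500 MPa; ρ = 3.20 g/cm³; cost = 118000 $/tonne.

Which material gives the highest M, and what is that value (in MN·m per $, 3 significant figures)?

In SI units:
  alumina ceramic: E = 386.2 GPa, ρ = 3828 kg/m³, cost = 26.50 $/kg
  titanium alloy: E = 109.6 GPa, ρ = 4432 kg/m³, cost = 56.00 $/kg
  GFRP laminate: E = 31.20 GPa, ρ = 1880 kg/m³, cost = 4.850 $/kg
  aluminum alloy: E = 70.33 GPa, ρ = 2820 kg/m³, cost = 2.200 $/kg
  silicon nitride: E = 294.5 GPa, ρ = 3200 kg/m³, cost = 118.0 $/kg
  aluminum alloy: M = 11.3 MN·m per $
  alumina ceramic: M = 3.81 MN·m per $
  GFRP laminate: M = 3.42 MN·m per $
  silicon nitride: M = 0.780 MN·m per $
  titanium alloy: M = 0.441 MN·m per $
The maximum is for aluminum alloy.

aluminum alloy, M = 11.3 MN·m per $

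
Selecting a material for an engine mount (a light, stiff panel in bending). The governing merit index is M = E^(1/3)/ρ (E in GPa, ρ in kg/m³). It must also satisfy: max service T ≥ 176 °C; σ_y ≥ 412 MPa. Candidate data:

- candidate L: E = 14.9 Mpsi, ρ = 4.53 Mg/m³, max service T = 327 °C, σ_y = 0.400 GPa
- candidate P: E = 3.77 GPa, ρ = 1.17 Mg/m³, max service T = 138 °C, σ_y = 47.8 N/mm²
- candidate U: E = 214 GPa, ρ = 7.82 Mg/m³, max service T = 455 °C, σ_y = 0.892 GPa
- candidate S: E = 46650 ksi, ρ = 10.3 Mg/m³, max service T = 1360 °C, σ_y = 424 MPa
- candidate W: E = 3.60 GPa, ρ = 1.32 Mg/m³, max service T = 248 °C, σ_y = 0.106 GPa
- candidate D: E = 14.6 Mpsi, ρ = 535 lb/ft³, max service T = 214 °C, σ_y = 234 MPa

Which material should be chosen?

candidate U

Screen on constraints: max service T ≥ 176 °C; σ_y ≥ 412 MPa. Survivors: candidate U, candidate S.
Putting every candidate on a common basis:
  candidate U: E = 214.0 GPa, ρ = 7820 kg/m³
  candidate S: E = 321.6 GPa, ρ = 10300 kg/m³
  candidate U: M = 0.765×10⁻³
  candidate S: M = 0.665×10⁻³
The maximum is for candidate U.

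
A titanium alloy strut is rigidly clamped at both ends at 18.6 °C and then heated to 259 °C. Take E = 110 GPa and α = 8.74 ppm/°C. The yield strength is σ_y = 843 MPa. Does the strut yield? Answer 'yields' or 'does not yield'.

ΔT = 240.4 K. Constrained thermal stress σ = E·α·ΔT = 110.0×10³ MPa × 8.74×10⁻⁶ × 240.4 = 231 MPa (compressive).
Compare to σ_y = 843 MPa: σ < σ_y, so it does not yield.

does not yield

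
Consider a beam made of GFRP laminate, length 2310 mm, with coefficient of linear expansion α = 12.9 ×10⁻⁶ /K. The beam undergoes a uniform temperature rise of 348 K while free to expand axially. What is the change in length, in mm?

10.4 mm

ΔL = α·L₀·ΔT = 12.9×10⁻⁶ × 2310 mm × 348.0 K = 10.4 mm.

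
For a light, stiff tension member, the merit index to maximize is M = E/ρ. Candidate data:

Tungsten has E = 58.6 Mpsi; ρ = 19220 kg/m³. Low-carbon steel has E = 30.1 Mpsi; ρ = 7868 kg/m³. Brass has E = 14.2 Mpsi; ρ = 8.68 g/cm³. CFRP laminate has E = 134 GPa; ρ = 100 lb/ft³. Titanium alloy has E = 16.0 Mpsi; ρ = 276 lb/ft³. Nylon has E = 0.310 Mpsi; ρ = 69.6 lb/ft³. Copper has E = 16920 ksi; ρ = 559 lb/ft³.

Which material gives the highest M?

Normalizing units and computing the index:
  tungsten: E = 404.0 GPa, ρ = 19220 kg/m³
  low-carbon steel: E = 207.5 GPa, ρ = 7868 kg/m³
  brass: E = 97.91 GPa, ρ = 8680 kg/m³
  CFRP laminate: E = 134.0 GPa, ρ = 1602 kg/m³
  titanium alloy: E = 110.3 GPa, ρ = 4421 kg/m³
  nylon: E = 2.137 GPa, ρ = 1115 kg/m³
  copper: E = 116.7 GPa, ρ = 8954 kg/m³
  CFRP laminate: M = 83.7 MN·m/kg
  low-carbon steel: M = 26.4 MN·m/kg
  titanium alloy: M = 25.0 MN·m/kg
  tungsten: M = 21.0 MN·m/kg
  copper: M = 13.0 MN·m/kg
  brass: M = 11.3 MN·m/kg
  nylon: M = 1.92 MN·m/kg
CFRP laminate ranks first.

CFRP laminate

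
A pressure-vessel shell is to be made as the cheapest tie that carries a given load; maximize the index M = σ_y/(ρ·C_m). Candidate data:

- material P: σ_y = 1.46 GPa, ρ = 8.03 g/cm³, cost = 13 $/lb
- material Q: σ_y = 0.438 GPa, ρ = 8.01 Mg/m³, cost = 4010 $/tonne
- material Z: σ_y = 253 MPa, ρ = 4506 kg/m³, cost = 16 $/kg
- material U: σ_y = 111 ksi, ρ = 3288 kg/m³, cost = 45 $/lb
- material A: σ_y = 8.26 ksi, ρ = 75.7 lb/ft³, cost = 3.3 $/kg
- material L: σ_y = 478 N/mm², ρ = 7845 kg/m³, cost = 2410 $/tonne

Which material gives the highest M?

In SI units:
  material P: σ_y = 1460 MPa, ρ = 8030 kg/m³, cost = 28.66 $/kg
  material Q: σ_y = 438.0 MPa, ρ = 8010 kg/m³, cost = 4.010 $/kg
  material Z: σ_y = 253.0 MPa, ρ = 4506 kg/m³, cost = 16.00 $/kg
  material U: σ_y = 765.3 MPa, ρ = 3288 kg/m³, cost = 99.21 $/kg
  material A: σ_y = 56.95 MPa, ρ = 1213 kg/m³, cost = 3.300 $/kg
  material L: σ_y = 478.0 MPa, ρ = 7845 kg/m³, cost = 2.410 $/kg
  material L: M = 25.3 kN·m per $
  material A: M = 14.2 kN·m per $
  material Q: M = 13.6 kN·m per $
  material P: M = 6.34 kN·m per $
  material Z: M = 3.51 kN·m per $
  material U: M = 2.35 kN·m per $
Material L has the largest M.

material L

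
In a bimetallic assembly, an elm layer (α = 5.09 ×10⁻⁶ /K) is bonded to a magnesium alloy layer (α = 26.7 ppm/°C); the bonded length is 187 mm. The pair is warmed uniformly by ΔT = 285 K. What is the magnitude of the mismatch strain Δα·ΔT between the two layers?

6.16×10⁻³

Δα = |5.09 − 26.7|×10⁻⁶/K = 21.6×10⁻⁶/K.
Mismatch strain = Δα·ΔT = 21.6×10⁻⁶ × 285.0 = 6.16×10⁻³.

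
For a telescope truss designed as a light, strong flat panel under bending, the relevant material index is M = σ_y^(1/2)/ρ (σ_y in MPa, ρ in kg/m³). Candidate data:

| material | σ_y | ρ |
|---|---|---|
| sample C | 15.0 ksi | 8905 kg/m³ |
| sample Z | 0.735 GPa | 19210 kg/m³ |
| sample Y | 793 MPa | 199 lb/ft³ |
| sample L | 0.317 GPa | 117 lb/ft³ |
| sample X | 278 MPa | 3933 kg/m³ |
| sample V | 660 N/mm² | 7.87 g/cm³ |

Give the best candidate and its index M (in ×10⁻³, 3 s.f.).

sample L, M = 9.50×10⁻³

Convert each candidate to consistent units, then evaluate M:
  sample C: σ_y = 103.4 MPa, ρ = 8905 kg/m³
  sample Z: σ_y = 735.0 MPa, ρ = 19210 kg/m³
  sample Y: σ_y = 793.0 MPa, ρ = 3188 kg/m³
  sample L: σ_y = 317.0 MPa, ρ = 1874 kg/m³
  sample X: σ_y = 278.0 MPa, ρ = 3933 kg/m³
  sample V: σ_y = 660.0 MPa, ρ = 7870 kg/m³
  sample L: M = 9.50×10⁻³
  sample Y: M = 8.83×10⁻³
  sample X: M = 4.24×10⁻³
  sample V: M = 3.26×10⁻³
  sample Z: M = 1.41×10⁻³
  sample C: M = 1.14×10⁻³
Sample L has the largest M.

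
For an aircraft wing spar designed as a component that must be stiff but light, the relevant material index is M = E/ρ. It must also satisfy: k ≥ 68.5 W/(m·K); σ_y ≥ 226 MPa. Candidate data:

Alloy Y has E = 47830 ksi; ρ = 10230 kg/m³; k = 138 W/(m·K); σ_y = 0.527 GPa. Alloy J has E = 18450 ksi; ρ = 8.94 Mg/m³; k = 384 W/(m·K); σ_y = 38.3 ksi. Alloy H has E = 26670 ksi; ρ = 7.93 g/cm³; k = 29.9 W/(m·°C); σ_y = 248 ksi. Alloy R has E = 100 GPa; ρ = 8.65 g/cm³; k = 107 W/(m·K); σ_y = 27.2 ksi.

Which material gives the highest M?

Screen on constraints: k ≥ 68.5 W/(m·K); σ_y ≥ 226 MPa. Survivors: alloy Y, alloy J.
Normalizing units and computing the index:
  alloy Y: E = 329.8 GPa, ρ = 10230 kg/m³
  alloy J: E = 127.2 GPa, ρ = 8940 kg/m³
  alloy Y: M = 32.2 MN·m/kg
  alloy J: M = 14.2 MN·m/kg
Alloy Y ranks first.

alloy Y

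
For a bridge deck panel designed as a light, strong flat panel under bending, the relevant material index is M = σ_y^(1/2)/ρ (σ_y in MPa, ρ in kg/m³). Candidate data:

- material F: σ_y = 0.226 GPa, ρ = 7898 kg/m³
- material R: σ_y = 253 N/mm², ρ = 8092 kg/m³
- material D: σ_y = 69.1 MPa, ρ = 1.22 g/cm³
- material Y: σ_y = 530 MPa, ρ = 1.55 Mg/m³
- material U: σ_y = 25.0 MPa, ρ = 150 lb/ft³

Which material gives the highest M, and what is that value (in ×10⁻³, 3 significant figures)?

material Y, M = 14.9×10⁻³

Convert each candidate to consistent units, then evaluate M:
  material F: σ_y = 226.0 MPa, ρ = 7898 kg/m³
  material R: σ_y = 253.0 MPa, ρ = 8092 kg/m³
  material D: σ_y = 69.10 MPa, ρ = 1220 kg/m³
  material Y: σ_y = 530.0 MPa, ρ = 1550 kg/m³
  material U: σ_y = 25.00 MPa, ρ = 2403 kg/m³
  material Y: M = 14.9×10⁻³
  material D: M = 6.81×10⁻³
  material U: M = 2.08×10⁻³
  material R: M = 1.97×10⁻³
  material F: M = 1.90×10⁻³
Material Y ranks first.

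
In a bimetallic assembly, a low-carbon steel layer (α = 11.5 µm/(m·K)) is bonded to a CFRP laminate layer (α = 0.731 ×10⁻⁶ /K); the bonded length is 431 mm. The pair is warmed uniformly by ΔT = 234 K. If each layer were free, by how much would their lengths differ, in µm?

1090 µm

Δα = |11.5 − 0.731|×10⁻⁶/K = 10.8×10⁻⁶/K.
ΔL_mismatch = Δα·L·ΔT = 10.8×10⁻⁶ × 431.0 mm × 234.0 K = 1090 µm.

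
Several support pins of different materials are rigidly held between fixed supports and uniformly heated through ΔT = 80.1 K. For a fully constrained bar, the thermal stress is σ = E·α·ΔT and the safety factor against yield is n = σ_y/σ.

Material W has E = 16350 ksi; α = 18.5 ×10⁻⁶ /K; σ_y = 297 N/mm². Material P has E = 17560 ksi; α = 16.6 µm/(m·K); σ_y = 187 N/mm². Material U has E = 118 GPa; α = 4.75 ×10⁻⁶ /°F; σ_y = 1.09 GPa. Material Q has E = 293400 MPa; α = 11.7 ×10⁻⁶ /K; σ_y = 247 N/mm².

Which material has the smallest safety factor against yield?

In consistent units (E in GPa, α in ×10⁻⁶/K, σ_y in MPa):
  material W: E = 112.7, α = 18.5, σ_y = 297.0 → σ = 167 MPa, n = 1.78
  material P: E = 121.1, α = 16.6, σ_y = 187.0 → σ = 161 MPa, n = 1.16
  material U: E = 118.0, α = 8.55, σ_y = 1090 → σ = 80.8 MPa, n = 13.5
  material Q: E = 293.4, α = 11.7, σ_y = 247.0 → σ = 275 MPa, n = 0.898
Material Q has the lowest safety factor, n = 0.898.

material Q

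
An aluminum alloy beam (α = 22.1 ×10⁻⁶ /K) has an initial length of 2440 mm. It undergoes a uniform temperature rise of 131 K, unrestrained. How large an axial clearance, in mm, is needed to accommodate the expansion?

ΔL = α·L₀·ΔT = 22.1×10⁻⁶ × 2440 mm × 131.0 K = 7.06 mm.

7.06 mm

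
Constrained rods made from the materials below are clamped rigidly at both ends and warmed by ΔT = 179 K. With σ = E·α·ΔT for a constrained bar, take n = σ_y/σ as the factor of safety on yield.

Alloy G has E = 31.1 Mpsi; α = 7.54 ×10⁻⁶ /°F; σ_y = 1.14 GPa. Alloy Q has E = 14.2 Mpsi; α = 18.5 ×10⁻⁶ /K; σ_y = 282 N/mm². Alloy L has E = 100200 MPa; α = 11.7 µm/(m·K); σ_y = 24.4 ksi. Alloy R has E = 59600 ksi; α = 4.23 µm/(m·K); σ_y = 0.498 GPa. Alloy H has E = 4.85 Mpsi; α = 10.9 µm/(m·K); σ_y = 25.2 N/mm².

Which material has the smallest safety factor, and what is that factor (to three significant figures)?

Per material, after unit conversion:
  alloy G: E = 214.4, α = 13.6, σ_y = 1140 → σ = 521 MPa, n = 2.19
  alloy Q: E = 97.91, α = 18.5, σ_y = 282.0 → σ = 324 MPa, n = 0.870
  alloy L: E = 100.2, α = 11.7, σ_y = 168.2 → σ = 210 MPa, n = 0.802
  alloy R: E = 410.9, α = 4.23, σ_y = 498.0 → σ = 311 MPa, n = 1.60
  alloy H: E = 33.44, α = 10.9, σ_y = 25.20 → σ = 65.2 MPa, n = 0.386
The minimum is alloy H at n = 0.386.

alloy H, n = 0.386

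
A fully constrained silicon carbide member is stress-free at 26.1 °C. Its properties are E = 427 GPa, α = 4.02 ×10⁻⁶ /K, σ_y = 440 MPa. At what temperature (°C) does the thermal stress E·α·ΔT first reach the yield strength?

E·α·ΔT = 440.0 MPa ⇒ ΔT = 440.0 / (427.0×10³ × 4.02×10⁻⁶) = 256.3 K.
T = 26.1 + 256.3 = 282.4 °C.

282 °C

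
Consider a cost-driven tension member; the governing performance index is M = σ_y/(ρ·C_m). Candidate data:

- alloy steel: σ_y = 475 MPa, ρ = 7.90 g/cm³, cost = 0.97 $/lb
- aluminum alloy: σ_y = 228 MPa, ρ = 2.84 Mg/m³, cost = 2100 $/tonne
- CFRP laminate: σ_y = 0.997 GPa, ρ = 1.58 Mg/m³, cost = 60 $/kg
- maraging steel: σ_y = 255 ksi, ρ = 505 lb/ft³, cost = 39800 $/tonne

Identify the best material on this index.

Convert each candidate to consistent units, then evaluate M:
  alloy steel: σ_y = 475.0 MPa, ρ = 7900 kg/m³, cost = 2.138 $/kg
  aluminum alloy: σ_y = 228.0 MPa, ρ = 2840 kg/m³, cost = 2.100 $/kg
  CFRP laminate: σ_y = 997.0 MPa, ρ = 1580 kg/m³, cost = 60.00 $/kg
  maraging steel: σ_y = 1758 MPa, ρ = 8089 kg/m³, cost = 39.80 $/kg
  aluminum alloy: M = 38.2 kN·m per $
  alloy steel: M = 28.1 kN·m per $
  CFRP laminate: M = 10.5 kN·m per $
  maraging steel: M = 5.46 kN·m per $
Highest index: aluminum alloy.

aluminum alloy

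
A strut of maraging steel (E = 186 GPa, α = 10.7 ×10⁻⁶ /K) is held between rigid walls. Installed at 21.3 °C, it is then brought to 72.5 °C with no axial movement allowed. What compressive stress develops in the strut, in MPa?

102 MPa

ΔT = 51.20 K. Constrained thermal stress σ = E·α·ΔT = 186.0×10³ MPa × 10.7×10⁻⁶ × 51.20 = 102 MPa (compressive).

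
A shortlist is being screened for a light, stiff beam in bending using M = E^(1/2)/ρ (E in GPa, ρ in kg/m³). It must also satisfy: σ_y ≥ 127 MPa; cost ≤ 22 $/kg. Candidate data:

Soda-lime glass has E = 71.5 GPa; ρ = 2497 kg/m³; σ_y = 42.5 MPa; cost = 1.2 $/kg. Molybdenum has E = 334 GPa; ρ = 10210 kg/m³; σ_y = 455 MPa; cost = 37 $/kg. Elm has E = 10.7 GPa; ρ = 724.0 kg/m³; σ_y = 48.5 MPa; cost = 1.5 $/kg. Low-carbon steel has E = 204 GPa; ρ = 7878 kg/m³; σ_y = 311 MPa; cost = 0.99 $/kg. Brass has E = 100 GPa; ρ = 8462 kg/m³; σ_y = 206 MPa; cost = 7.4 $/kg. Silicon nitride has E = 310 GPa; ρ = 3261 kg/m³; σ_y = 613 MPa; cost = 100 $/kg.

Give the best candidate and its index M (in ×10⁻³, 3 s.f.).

Screen on constraints: σ_y ≥ 127 MPa; cost ≤ 22 $/kg. Survivors: low-carbon steel, brass.
Computing M directly (units already consistent):
  low-carbon steel: M = 1.81×10⁻³
  brass: M = 1.18×10⁻³
The maximum is for low-carbon steel.

low-carbon steel, M = 1.81×10⁻³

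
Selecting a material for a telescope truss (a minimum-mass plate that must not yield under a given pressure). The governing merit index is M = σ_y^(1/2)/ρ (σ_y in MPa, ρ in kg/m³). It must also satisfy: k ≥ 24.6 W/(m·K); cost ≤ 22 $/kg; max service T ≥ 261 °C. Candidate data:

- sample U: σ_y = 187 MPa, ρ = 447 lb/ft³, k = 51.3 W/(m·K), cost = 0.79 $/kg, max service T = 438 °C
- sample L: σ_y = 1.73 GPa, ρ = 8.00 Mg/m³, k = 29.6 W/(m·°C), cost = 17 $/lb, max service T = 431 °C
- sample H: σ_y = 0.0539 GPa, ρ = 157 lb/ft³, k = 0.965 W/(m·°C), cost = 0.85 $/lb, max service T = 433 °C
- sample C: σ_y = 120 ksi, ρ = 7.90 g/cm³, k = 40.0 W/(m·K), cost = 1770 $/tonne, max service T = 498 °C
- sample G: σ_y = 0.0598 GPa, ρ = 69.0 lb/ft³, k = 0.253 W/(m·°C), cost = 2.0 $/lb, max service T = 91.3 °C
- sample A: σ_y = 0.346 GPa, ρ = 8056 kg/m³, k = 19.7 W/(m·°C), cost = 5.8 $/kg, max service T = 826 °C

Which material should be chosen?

sample C

Screen on constraints: k ≥ 24.6 W/(m·K); cost ≤ 22 $/kg; max service T ≥ 261 °C. Survivors: sample U, sample C.
Normalizing units and computing the index:
  sample U: σ_y = 187.0 MPa, ρ = 7160 kg/m³
  sample C: σ_y = 827.4 MPa, ρ = 7900 kg/m³
  sample C: M = 3.64×10⁻³
  sample U: M = 1.91×10⁻³
The maximum is for sample C.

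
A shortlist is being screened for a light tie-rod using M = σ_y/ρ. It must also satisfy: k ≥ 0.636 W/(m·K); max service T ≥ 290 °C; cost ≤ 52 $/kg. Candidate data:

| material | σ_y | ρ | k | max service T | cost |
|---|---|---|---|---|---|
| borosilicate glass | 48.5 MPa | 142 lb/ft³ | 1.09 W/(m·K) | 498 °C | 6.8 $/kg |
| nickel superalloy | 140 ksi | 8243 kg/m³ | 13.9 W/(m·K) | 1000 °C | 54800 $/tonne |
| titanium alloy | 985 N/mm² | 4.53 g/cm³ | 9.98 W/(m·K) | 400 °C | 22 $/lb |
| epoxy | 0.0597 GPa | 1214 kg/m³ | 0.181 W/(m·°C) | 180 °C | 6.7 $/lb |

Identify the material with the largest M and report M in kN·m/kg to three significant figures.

Screen on constraints: k ≥ 0.636 W/(m·K); max service T ≥ 290 °C; cost ≤ 52 $/kg. Survivors: borosilicate glass, titanium alloy.
Convert each candidate to consistent units, then evaluate M:
  borosilicate glass: σ_y = 48.50 MPa, ρ = 2275 kg/m³
  titanium alloy: σ_y = 985.0 MPa, ρ = 4530 kg/m³
  titanium alloy: M = 217 kN·m/kg
  borosilicate glass: M = 21.3 kN·m/kg
Titanium alloy ranks first.

titanium alloy, M = 217 kN·m/kg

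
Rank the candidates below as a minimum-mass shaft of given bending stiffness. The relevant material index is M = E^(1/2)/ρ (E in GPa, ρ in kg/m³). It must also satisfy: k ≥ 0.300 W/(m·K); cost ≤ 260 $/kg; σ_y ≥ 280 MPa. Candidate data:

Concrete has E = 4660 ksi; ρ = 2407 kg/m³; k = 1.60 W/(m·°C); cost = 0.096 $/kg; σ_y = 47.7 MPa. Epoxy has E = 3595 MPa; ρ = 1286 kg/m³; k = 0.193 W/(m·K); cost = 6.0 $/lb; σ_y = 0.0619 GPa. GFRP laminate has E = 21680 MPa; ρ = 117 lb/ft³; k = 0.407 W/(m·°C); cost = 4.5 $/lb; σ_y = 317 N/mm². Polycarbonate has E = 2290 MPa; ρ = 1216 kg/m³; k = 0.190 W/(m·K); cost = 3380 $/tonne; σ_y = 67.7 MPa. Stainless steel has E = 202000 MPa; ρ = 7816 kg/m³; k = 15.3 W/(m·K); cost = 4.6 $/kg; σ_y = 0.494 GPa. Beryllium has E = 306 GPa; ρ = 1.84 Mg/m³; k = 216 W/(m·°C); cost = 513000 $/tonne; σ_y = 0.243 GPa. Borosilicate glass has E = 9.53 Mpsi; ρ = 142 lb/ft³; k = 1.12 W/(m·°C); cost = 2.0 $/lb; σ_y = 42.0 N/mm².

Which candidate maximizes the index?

Screen on constraints: k ≥ 0.300 W/(m·K); cost ≤ 260 $/kg; σ_y ≥ 280 MPa. Survivors: GFRP laminate, stainless steel.
Putting every candidate on a common basis:
  GFRP laminate: E = 21.68 GPa, ρ = 1874 kg/m³
  stainless steel: E = 202.0 GPa, ρ = 7816 kg/m³
  GFRP laminate: M = 2.48×10⁻³
  stainless steel: M = 1.82×10⁻³
GFRP laminate has the largest M.

GFRP laminate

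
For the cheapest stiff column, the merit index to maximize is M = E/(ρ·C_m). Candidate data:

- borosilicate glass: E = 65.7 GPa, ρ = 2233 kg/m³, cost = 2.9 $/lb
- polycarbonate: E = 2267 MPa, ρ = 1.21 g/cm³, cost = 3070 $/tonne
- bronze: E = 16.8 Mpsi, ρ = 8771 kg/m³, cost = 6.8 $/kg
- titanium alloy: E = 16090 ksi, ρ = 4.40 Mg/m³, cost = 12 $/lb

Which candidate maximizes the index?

borosilicate glass

After converting to SI:
  borosilicate glass: E = 65.70 GPa, ρ = 2233 kg/m³, cost = 6.393 $/kg
  polycarbonate: E = 2.267 GPa, ρ = 1210 kg/m³, cost = 3.070 $/kg
  bronze: E = 115.8 GPa, ρ = 8771 kg/m³, cost = 6.800 $/kg
  titanium alloy: E = 110.9 GPa, ρ = 4400 kg/m³, cost = 26.46 $/kg
  borosilicate glass: M = 4.60 MN·m per $
  bronze: M = 1.94 MN·m per $
  titanium alloy: M = 0.953 MN·m per $
  polycarbonate: M = 0.610 MN·m per $
Highest index: borosilicate glass.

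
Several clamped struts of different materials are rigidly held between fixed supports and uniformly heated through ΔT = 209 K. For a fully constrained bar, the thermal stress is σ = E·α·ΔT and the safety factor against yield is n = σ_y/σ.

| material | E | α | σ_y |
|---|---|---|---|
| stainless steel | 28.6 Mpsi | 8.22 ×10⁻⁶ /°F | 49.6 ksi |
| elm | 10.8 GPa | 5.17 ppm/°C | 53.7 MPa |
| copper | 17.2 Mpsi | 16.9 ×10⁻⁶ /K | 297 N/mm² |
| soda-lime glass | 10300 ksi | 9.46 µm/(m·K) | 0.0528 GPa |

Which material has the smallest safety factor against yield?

Converting E to GPa, α to ×10⁻⁶/K, σ_y to MPa, then σ and n for each:
  stainless steel: E = 197.2, α = 14.8, σ_y = 342.0 → σ = 610 MPa, n = 0.561
  elm: E = 10.80, α = 5.17, σ_y = 53.70 → σ = 11.7 MPa, n = 4.60
  copper: E = 118.6, α = 16.9, σ_y = 297.0 → σ = 419 MPa, n = 0.709
  soda-lime glass: E = 71.02, α = 9.46, σ_y = 52.80 → σ = 140 MPa, n = 0.376
Soda-lime glass has the lowest safety factor, n = 0.376.

soda-lime glass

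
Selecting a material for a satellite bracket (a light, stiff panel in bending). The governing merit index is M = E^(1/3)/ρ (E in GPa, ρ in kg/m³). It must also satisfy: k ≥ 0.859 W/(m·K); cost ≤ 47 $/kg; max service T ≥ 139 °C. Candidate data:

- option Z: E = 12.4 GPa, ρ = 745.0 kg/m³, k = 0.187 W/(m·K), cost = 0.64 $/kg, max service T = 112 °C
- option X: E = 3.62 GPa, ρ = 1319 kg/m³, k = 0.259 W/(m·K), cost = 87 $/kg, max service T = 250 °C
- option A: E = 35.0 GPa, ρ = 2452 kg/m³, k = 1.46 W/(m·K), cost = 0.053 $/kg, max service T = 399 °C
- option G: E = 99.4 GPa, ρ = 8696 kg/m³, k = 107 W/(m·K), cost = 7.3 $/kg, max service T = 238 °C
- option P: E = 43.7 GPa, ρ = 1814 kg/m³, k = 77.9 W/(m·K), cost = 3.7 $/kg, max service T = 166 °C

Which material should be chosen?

Screen on constraints: k ≥ 0.859 W/(m·K); cost ≤ 47 $/kg; max service T ≥ 139 °C. Survivors: option A, option G, option P.
Computing M directly (units already consistent):
  option P: M = 1.94×10⁻³
  option A: M = 1.33×10⁻³
  option G: M = 0.533×10⁻³
Option P ranks first.

option P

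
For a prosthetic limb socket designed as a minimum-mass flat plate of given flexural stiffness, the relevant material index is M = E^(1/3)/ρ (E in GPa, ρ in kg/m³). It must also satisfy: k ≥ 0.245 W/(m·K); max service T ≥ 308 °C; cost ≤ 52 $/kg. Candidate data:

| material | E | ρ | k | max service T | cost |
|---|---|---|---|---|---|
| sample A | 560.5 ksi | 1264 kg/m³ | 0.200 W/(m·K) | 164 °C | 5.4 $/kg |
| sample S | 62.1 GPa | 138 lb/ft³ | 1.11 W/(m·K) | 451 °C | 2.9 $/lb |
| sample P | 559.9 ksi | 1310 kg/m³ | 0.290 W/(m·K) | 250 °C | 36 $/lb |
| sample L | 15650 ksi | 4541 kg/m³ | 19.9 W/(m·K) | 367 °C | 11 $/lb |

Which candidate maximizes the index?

Screen on constraints: k ≥ 0.245 W/(m·K); max service T ≥ 308 °C; cost ≤ 52 $/kg. Survivors: sample S, sample L.
In SI units:
  sample S: E = 62.10 GPa, ρ = 2211 kg/m³
  sample L: E = 107.9 GPa, ρ = 4541 kg/m³
  sample S: M = 1.79×10⁻³
  sample L: M = 1.05×10⁻³
The maximum is for sample S.

sample S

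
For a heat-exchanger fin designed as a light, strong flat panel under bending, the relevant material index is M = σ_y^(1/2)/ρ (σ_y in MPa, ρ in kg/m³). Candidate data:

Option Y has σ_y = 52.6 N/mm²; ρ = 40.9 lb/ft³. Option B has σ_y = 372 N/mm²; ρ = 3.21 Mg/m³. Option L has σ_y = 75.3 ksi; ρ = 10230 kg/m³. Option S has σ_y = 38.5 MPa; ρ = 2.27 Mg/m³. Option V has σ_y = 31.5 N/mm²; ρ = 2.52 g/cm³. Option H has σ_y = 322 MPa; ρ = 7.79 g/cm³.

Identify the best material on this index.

option Y

Normalizing units and computing the index:
  option Y: σ_y = 52.60 MPa, ρ = 655.2 kg/m³
  option B: σ_y = 372.0 MPa, ρ = 3210 kg/m³
  option L: σ_y = 519.2 MPa, ρ = 10230 kg/m³
  option S: σ_y = 38.50 MPa, ρ = 2270 kg/m³
  option V: σ_y = 31.50 MPa, ρ = 2520 kg/m³
  option H: σ_y = 322.0 MPa, ρ = 7790 kg/m³
  option Y: M = 11.1×10⁻³
  option B: M = 6.01×10⁻³
  option S: M = 2.73×10⁻³
  option H: M = 2.30×10⁻³
  option L: M = 2.23×10⁻³
  option V: M = 2.23×10⁻³
Option Y has the largest M.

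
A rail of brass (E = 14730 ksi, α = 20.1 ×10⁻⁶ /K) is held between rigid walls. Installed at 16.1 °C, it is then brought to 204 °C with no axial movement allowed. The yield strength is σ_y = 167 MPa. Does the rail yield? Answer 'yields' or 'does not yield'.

E = 14730 ksi = 101.6 GPa.
ΔT = 187.9 K. Constrained thermal stress σ = E·α·ΔT = 101.6×10³ MPa × 20.1×10⁻⁶ × 187.9 = 384 MPa (compressive).
Compare to σ_y = 167 MPa: σ ≥ σ_y, so it yields.

yields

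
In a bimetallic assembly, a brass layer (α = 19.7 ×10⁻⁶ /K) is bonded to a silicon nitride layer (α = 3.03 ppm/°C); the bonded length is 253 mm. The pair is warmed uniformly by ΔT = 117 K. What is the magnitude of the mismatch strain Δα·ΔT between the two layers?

1.95×10⁻³

Δα = |19.7 − 3.03|×10⁻⁶/K = 16.7×10⁻⁶/K.
Mismatch strain = Δα·ΔT = 16.7×10⁻⁶ × 117.0 = 1.95×10⁻³.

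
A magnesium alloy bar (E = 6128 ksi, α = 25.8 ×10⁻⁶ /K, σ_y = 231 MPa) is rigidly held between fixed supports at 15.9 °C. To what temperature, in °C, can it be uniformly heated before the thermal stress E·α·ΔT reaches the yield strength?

228 °C

E = 6128 ksi = 42.25 GPa.
E·α·ΔT = 231.0 MPa ⇒ ΔT = 231.0 / (42.25×10³ × 25.8×10⁻⁶) = 211.9 K.
T = 15.9 + 211.9 = 227.8 °C.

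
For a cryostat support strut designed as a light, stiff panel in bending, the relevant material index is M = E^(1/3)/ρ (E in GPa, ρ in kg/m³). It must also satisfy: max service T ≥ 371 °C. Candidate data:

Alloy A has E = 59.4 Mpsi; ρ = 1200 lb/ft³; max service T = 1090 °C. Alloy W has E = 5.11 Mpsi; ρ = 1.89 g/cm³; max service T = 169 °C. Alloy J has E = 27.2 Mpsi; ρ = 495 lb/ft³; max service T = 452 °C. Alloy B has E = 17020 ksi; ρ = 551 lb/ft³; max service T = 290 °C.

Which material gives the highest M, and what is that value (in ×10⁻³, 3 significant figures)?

alloy J, M = 0.722×10⁻³

Screen on constraints: max service T ≥ 371 °C. Survivors: alloy A, alloy J.
In SI units:
  alloy A: E = 409.5 GPa, ρ = 19220 kg/m³
  alloy J: E = 187.5 GPa, ρ = 7929 kg/m³
  alloy J: M = 0.722×10⁻³
  alloy A: M = 0.386×10⁻³
Alloy J ranks first.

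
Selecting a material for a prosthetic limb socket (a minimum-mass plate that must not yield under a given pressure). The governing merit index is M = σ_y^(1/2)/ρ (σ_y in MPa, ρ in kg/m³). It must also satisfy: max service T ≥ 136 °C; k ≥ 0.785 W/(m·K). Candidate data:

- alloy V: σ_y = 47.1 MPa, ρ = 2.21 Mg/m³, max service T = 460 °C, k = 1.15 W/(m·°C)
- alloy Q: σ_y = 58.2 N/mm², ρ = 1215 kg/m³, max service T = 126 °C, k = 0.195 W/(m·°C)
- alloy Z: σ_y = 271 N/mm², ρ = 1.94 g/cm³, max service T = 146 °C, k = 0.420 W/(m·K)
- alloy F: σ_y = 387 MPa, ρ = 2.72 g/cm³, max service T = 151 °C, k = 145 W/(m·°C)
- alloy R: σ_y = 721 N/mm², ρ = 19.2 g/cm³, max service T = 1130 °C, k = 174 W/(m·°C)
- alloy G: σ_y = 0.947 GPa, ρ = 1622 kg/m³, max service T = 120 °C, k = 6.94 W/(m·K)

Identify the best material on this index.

alloy F

Screen on constraints: max service T ≥ 136 °C; k ≥ 0.785 W/(m·K). Survivors: alloy V, alloy F, alloy R.
In SI units:
  alloy V: σ_y = 47.10 MPa, ρ = 2210 kg/m³
  alloy F: σ_y = 387.0 MPa, ρ = 2720 kg/m³
  alloy R: σ_y = 721.0 MPa, ρ = 19200 kg/m³
  alloy F: M = 7.23×10⁻³
  alloy V: M = 3.11×10⁻³
  alloy R: M = 1.40×10⁻³
The maximum is for alloy F.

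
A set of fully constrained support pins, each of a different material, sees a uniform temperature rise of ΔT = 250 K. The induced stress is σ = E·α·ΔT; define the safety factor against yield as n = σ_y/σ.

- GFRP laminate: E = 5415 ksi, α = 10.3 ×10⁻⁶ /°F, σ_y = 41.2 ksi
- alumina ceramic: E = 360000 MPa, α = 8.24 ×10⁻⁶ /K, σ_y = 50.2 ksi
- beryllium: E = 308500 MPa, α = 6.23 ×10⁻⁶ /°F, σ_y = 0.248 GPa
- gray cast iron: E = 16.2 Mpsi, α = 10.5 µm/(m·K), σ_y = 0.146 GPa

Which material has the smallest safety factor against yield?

beryllium

In consistent units (E in GPa, α in ×10⁻⁶/K, σ_y in MPa):
  GFRP laminate: E = 37.34, α = 18.5, σ_y = 284.1 → σ = 173 MPa, n = 1.64
  alumina ceramic: E = 360.0, α = 8.24, σ_y = 346.1 → σ = 742 MPa, n = 0.467
  beryllium: E = 308.5, α = 11.2, σ_y = 248.0 → σ = 865 MPa, n = 0.287
  gray cast iron: E = 111.7, α = 10.5, σ_y = 146.0 → σ = 293 MPa, n = 0.498
Smallest n: beryllium with n = 0.287.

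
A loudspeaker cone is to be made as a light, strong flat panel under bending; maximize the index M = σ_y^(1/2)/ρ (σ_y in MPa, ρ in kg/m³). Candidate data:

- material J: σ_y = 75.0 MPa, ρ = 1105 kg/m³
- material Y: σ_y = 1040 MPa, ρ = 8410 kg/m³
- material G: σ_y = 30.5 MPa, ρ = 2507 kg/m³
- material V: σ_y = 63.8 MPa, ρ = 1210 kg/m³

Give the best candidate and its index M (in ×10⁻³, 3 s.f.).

Evaluate M for each candidate:
  material J: M = 7.84×10⁻³
  material V: M = 6.60×10⁻³
  material Y: M = 3.83×10⁻³
  material G: M = 2.20×10⁻³
Material J has the largest M.

material J, M = 7.84×10⁻³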